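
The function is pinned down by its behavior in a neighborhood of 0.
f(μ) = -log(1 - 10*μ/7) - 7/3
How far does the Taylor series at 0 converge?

Branch term (-1)*log(1 - μ/(7/10)): its argument vanishes at μ = 7/10, a logarithmic branch point, modulus 7/10.
The radius of convergence is the smallest modulus among the singular points: 7/10.

The radius of convergence is 7/10.


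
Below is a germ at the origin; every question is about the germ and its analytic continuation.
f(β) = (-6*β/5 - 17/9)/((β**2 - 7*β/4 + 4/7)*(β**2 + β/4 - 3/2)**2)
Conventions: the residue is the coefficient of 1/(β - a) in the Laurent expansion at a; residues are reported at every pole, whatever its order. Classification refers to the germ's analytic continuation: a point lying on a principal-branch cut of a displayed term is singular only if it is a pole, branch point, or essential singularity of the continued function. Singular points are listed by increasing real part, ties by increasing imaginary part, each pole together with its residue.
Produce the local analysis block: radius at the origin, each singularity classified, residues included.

Denominator factor (β**2 - 7*β/4 + 4/7): discriminant 87/112, real irrational roots 7/8 + (1/56)*sqrt(609) and 7/8 - (1/56)*sqrt(609); poles of order 1, moduli 7/8 + (1/56)*sqrt(609) and 7/8 - (1/56)*sqrt(609).
Denominator factor (β**2 + β/4 - 3/2)^2: discriminant 97/16, real irrational roots -1/8 + (1/8)*sqrt(97) and -1/8 - (1/8)*sqrt(97); poles of order 2, moduli -1/8 + (1/8)*sqrt(97) and 1/8 + (1/8)*sqrt(97).
The radius of convergence is the smallest modulus among the singular points: 7/8 - (1/56)*sqrt(609).
The factor β**2 + β/4 - 3/2 splits as (β - a)(β - a') with a = -1/8 - (1/8)*sqrt(97), a' = -1/8 + (1/8)*sqrt(97). At the order-2 pole a set g(β) = (β - a)^2*f(β) = [(-6*β/5 - 17/9)/(β**2 - 7*β/4 + 4/7)] / (β - a')^2.
Order-2 pole: residue = g'(a); g'(-1/8 - (1/8)*sqrt(97)) = 116081/21780 - (112085183/204928020)*sqrt(97), so the residue is 116081/21780 - (112085183/204928020)*sqrt(97).
The factor β**2 - 7*β/4 + 4/7 splits as (β - a)(β - a') with a = 7/8 - (1/56)*sqrt(609), a' = 7/8 + (1/56)*sqrt(609). At the order-1 pole a set g(β) = (β - a)*f(β) = [(-6*β/5 - 17/9)/(β**2 + β/4 - 3/2)**2] / (β - a').
Simple pole: residue = g(a) at a = 7/8 - (1/56)*sqrt(609), which is -116081/21780 + (1663109/5684580)*sqrt(609).
The factor β**2 + β/4 - 3/2 splits as (β - a)(β - a') with a = -1/8 + (1/8)*sqrt(97), a' = -1/8 - (1/8)*sqrt(97). At the order-2 pole a set g(β) = (β - a)^2*f(β) = [(-6*β/5 - 17/9)/(β**2 - 7*β/4 + 4/7)] / (β - a')^2.
Order-2 pole: residue = g'(a); g'(-1/8 + (1/8)*sqrt(97)) = 116081/21780 + (112085183/204928020)*sqrt(97), so the residue is 116081/21780 + (112085183/204928020)*sqrt(97).
The factor β**2 - 7*β/4 + 4/7 splits as (β - a)(β - a') with a = 7/8 + (1/56)*sqrt(609), a' = 7/8 - (1/56)*sqrt(609). At the order-1 pole a set g(β) = (β - a)*f(β) = [(-6*β/5 - 17/9)/(β**2 + β/4 - 3/2)**2] / (β - a').
Simple pole: residue = g(a) at a = 7/8 + (1/56)*sqrt(609), which is -116081/21780 - (1663109/5684580)*sqrt(609).
List the singular points by increasing real part (a conjugate pair: the negative imaginary part first).

Radius of convergence at 0: 7/8 - (1/56)*sqrt(609).
At -1/8 - (1/8)*sqrt(97): a pole of order 2; residue 116081/21780 - (112085183/204928020)*sqrt(97).
At 7/8 - (1/56)*sqrt(609): a pole of order 1; residue -116081/21780 + (1663109/5684580)*sqrt(609).
At -1/8 + (1/8)*sqrt(97): a pole of order 2; residue 116081/21780 + (112085183/204928020)*sqrt(97).
At 7/8 + (1/56)*sqrt(609): a pole of order 1; residue -116081/21780 - (1663109/5684580)*sqrt(609).


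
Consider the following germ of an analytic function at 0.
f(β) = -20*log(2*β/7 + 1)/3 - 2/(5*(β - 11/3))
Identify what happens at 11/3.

The denominator factor β - 11/3 vanishes at 11/3 and appears to the power 1; the numerator there equals -2/5, nonzero, and no other factor vanishes.
The branch terms are analytic at this point.
Hence a pole whose order is the multiplicity, 1.

The point is a pole of order 1.


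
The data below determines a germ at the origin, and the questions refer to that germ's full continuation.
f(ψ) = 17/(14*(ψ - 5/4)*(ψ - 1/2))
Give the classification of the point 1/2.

The denominator factor ψ - 1/2 vanishes at 1/2 and appears to the power 1; the numerator there equals 17/14, nonzero, and no other factor vanishes.
Hence a pole whose order is the multiplicity, 1.

The point is a pole of order 1.


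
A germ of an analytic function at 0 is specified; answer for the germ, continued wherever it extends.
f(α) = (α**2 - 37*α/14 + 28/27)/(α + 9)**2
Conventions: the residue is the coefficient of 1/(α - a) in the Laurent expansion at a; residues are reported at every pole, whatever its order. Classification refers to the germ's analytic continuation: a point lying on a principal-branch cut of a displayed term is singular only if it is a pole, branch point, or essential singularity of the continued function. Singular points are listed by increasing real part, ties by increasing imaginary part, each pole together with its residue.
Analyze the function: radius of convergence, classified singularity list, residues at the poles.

Radius of convergence at 0: 9.
At -9: a pole of order 2; residue -289/14.

Denominator factor (α + 9)^2: pole of order 2 at -9, modulus 9.
The radius of convergence is the smallest modulus among the singular points: 9.
At the order-2 pole -9 set g(α) = (α - (-9))^2*f(α) = α**2 - 37*α/14 + 28/27.
Order-2 pole: residue = g'(a); g'(-9) = -289/14, so the residue is -289/14.


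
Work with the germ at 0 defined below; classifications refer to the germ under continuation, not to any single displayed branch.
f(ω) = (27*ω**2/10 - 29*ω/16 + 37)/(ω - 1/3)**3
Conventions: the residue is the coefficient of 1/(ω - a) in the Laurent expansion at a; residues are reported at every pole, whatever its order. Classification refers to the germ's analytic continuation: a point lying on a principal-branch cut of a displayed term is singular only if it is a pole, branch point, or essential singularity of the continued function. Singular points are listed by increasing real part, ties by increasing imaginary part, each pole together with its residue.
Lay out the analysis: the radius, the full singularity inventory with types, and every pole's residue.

Denominator factor (ω - 1/3)^3: pole of order 3 at 1/3, modulus 1/3.
The radius of convergence is the smallest modulus among the singular points: 1/3.
At the order-3 pole 1/3 set g(ω) = (ω - (1/3))^3*f(ω) = 27*ω**2/10 - 29*ω/16 + 37.
Order-3 pole: residue = g''(a)/2; g''(1/3) = 27/5, so the residue is 27/10.

Radius of convergence at 0: 1/3.
At 1/3: a pole of order 3; residue 27/10.


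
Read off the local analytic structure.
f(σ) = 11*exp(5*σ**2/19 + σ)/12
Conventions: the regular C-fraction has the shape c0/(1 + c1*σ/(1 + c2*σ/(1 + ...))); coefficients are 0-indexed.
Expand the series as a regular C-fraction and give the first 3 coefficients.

The regular C-fraction coefficients are [11/12, -1, 9/38].

Taylor coefficients (expand at 0): a_0 = 11/12, a_1 = 11/12, a_2 = 319/456.
c0 = a_0 = 11/12. Peel one level at a time: if S = 1 + c*σ/S' with S'(0) = 1, then c is the σ-coefficient of S and S' = c*σ/(S - 1).
S_1 = c0/f = 1 + (-1)*σ + (9/38)*σ^2 + ...; c1 = -1.
S_2 = c1*σ/(S_1 - 1) = 1 + (9/38)*σ + ...; c2 = 9/38.


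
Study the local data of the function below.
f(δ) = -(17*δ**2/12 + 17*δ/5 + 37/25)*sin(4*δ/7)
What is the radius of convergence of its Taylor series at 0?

The radius of convergence is infinite.

The factor -sin(4*δ/7) is entire and contributes no finite singular point.
The polynomial part has no poles.
No finite singular points: the Taylor series at 0 converges everywhere.


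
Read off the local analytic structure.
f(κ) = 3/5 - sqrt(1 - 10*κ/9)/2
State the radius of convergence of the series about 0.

Branch term (-1/2)*sqrt(1 - κ/(9/10)): its argument vanishes at κ = 9/10, a square-root branch point, modulus 9/10.
The radius of convergence is the smallest modulus among the singular points: 9/10.

The radius of convergence is 9/10.


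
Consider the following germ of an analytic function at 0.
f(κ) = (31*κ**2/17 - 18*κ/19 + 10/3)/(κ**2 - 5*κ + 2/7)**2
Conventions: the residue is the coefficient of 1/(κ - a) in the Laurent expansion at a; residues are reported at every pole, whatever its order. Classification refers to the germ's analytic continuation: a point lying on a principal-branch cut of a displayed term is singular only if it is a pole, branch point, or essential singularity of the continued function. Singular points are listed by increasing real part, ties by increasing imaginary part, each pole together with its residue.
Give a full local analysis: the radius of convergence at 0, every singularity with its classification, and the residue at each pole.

Radius of convergence at 0: 5/2 - (1/14)*sqrt(1169).
At 5/2 - (1/14)*sqrt(1169): a pole of order 2; residue (20158/27024441)*sqrt(1169).
At 5/2 + (1/14)*sqrt(1169): a pole of order 2; residue -(20158/27024441)*sqrt(1169).

Denominator factor (κ**2 - 5*κ + 2/7)^2: discriminant 167/7, real irrational roots 5/2 + (1/14)*sqrt(1169) and 5/2 - (1/14)*sqrt(1169); poles of order 2, moduli 5/2 + (1/14)*sqrt(1169) and 5/2 - (1/14)*sqrt(1169).
The radius of convergence is the smallest modulus among the singular points: 5/2 - (1/14)*sqrt(1169).
The factor κ**2 - 5*κ + 2/7 splits as (κ - a)(κ - a') with a = 5/2 - (1/14)*sqrt(1169), a' = 5/2 + (1/14)*sqrt(1169). At the order-2 pole a set g(κ) = (κ - a)^2*f(κ) = [31*κ**2/17 - 18*κ/19 + 10/3] / (κ - a')^2.
Order-2 pole: residue = g'(a); g'(5/2 - (1/14)*sqrt(1169)) = (20158/27024441)*sqrt(1169), so the residue is (20158/27024441)*sqrt(1169).
The factor κ**2 - 5*κ + 2/7 splits as (κ - a)(κ - a') with a = 5/2 + (1/14)*sqrt(1169), a' = 5/2 - (1/14)*sqrt(1169). At the order-2 pole a set g(κ) = (κ - a)^2*f(κ) = [31*κ**2/17 - 18*κ/19 + 10/3] / (κ - a')^2.
Order-2 pole: residue = g'(a); g'(5/2 + (1/14)*sqrt(1169)) = -(20158/27024441)*sqrt(1169), so the residue is -(20158/27024441)*sqrt(1169).
List the singular points by increasing real part (a conjugate pair: the negative imaginary part first).


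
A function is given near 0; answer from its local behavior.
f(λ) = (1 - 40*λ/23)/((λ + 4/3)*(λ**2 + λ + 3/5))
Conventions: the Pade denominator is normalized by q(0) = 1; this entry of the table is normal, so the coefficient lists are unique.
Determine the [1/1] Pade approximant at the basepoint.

Taylor coefficients needed (expand at 0): a_0 = 5/4, a_1 = -5735/1104, a_2 = 118015/13248.
Write the denominator as Q(λ) = 1 + q1*λ. Requiring Q*f - P = O(λ^3) with deg P <= 1 kills the coefficients of λ^2..λ^2 in Q*f:
  λ^2: a_2 + q1*a_1 = 0, i.e. 118015/13248 + (-5735/1104)*q1 = 0.
Solving this linear system: q1 = 23603/13764.
The numerator is Q*f truncated at degree 1: P0 = a_0 = 5/4; P1 = a_1 + q1*a_0 = -321975/105524.

The Pade approximant has numerator coefficients [5/4, -321975/105524]; denominator coefficients [1, 23603/13764].


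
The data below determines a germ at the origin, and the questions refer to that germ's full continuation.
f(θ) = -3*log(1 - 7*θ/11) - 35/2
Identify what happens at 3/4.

There is no denominator, hence no pole anywhere.
Branch term log(1 - θ/(11/7)): argument at 3/4 is 23/44, nonzero, so 3/4 is not its branch point (a point on a principal cut is still regular for the continued germ).
So the germ continues analytically to 3/4.

The point is a regular point.


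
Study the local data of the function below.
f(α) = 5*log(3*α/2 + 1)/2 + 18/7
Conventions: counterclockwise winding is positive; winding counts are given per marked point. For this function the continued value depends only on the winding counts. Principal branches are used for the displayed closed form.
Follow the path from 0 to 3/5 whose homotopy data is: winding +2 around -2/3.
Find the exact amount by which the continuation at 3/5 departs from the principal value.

Continued minus principal equals (10)*pi*i.

The rational part is single-valued and drops out of the difference; each branch term changes only by its own monodromy.
(5/2)*log(1 - α/(-2/3)): each positive loop around -2/3 adds 2*pi*i to the log, so winding +2 contributes (5/2)*(2)*2*pi*i = (10)*pi*i.
Summing the contributions at α = 3/5 gives (10)*pi*i.


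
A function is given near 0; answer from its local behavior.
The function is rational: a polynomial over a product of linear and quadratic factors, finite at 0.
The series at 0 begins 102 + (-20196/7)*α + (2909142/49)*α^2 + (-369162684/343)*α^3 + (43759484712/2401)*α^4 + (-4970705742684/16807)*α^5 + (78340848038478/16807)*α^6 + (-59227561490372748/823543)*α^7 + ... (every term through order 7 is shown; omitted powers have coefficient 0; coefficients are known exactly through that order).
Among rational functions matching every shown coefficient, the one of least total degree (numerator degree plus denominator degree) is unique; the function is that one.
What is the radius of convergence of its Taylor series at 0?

The radius of convergence is 11/14 - (1/42)*sqrt(893).

No rational of total degree below 4 reproduces all 8 coefficients; solving the [0/4] Pade equations on them gives f(α) = 34/(27*(α**2 + 11*α/7 + 1/9)**2), whose expansion matches every shown term.
Denominator factor (α**2 + 11*α/7 + 1/9)^2: discriminant 893/441, real irrational roots -11/14 + (1/42)*sqrt(893) and -11/14 - (1/42)*sqrt(893); poles of order 2, moduli 11/14 - (1/42)*sqrt(893) and 11/14 + (1/42)*sqrt(893).
The radius of convergence is the smallest modulus among the singular points: 11/14 - (1/42)*sqrt(893).


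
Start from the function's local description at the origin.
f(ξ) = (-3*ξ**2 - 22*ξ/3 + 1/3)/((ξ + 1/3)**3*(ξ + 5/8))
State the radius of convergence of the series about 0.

Denominator factor (ξ + 1/3)^3: pole of order 3 at -1/3, modulus 1/3.
Denominator factor (ξ + 5/8): pole of order 1 at -5/8, modulus 5/8.
The radius of convergence is the smallest modulus among the singular points: 1/3.

The radius of convergence is 1/3.


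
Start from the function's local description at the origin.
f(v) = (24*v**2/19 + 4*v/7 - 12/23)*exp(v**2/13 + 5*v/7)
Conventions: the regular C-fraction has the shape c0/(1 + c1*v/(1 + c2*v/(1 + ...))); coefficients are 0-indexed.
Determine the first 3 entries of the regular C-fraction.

The regular C-fraction coefficients are [-12/23, 8/21, -657149/82992].

Taylor coefficients (expand at 0): a_0 = -12/23, a_1 = 32/161, a_2 = 417022/278369.
c0 = a_0 = -12/23. Peel one level at a time: if S = 1 + c*v/S' with S'(0) = 1, then c is the v-coefficient of S and S' = c*v/(S - 1).
S_1 = c0/f = 1 + (8/21)*v + (657149/217854)*v^2 + ...; c1 = 8/21.
S_2 = c1*v/(S_1 - 1) = 1 + (-657149/82992)*v + ...; c2 = -657149/82992.


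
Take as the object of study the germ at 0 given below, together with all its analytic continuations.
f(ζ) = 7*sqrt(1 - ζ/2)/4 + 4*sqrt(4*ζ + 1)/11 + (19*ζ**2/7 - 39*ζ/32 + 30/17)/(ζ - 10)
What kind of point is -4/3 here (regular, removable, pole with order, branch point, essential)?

Denominator factors: ζ - 10 = -34/3 at ζ = -4/3 — none vanishes.
Branch term sqrt(1 - ζ/(2)): argument at -4/3 is 5/3, nonzero, so -4/3 is not its branch point (a point on a principal cut is still regular for the continued germ).
Branch term sqrt(1 - ζ/(-1/4)): argument at -4/3 is -13/3, nonzero, so -4/3 is not its branch point (a point on a principal cut is still regular for the continued germ).
So the germ continues analytically to -4/3.

The point is a regular point.


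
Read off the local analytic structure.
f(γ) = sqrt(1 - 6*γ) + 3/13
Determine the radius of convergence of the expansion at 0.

The radius of convergence is 1/6.

Branch term (1)*sqrt(1 - γ/(1/6)): its argument vanishes at γ = 1/6, a square-root branch point, modulus 1/6.
The radius of convergence is the smallest modulus among the singular points: 1/6.


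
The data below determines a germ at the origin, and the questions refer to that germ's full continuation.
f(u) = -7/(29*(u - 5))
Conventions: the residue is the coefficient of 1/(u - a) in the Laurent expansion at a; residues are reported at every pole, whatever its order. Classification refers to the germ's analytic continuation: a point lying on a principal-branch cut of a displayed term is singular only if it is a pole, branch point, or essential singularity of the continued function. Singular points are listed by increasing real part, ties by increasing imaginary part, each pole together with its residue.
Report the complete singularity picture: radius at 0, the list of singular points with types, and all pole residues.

Denominator factor (u - 5): pole of order 1 at 5, modulus 5.
The radius of convergence is the smallest modulus among the singular points: 5.
At the order-1 pole 5 set g(u) = (u - (5))*f(u) = -7/29.
Simple pole: residue = g(a) at a = 5, which is -7/29.

Radius of convergence at 0: 5.
At 5: a pole of order 1; residue -7/29.


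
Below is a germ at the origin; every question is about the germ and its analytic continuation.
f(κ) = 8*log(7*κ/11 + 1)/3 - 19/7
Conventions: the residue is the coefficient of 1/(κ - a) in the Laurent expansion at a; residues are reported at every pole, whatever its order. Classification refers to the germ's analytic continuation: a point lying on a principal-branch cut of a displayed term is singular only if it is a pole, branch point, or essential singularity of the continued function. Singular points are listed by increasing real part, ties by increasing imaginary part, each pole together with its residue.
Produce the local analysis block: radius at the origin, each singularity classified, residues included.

Radius of convergence at 0: 11/7.
At -11/7: a logarithmic branch point.

Branch term (8/3)*log(1 - κ/(-11/7)): its argument vanishes at κ = -11/7, a logarithmic branch point, modulus 11/7.
The radius of convergence is the smallest modulus among the singular points: 11/7.


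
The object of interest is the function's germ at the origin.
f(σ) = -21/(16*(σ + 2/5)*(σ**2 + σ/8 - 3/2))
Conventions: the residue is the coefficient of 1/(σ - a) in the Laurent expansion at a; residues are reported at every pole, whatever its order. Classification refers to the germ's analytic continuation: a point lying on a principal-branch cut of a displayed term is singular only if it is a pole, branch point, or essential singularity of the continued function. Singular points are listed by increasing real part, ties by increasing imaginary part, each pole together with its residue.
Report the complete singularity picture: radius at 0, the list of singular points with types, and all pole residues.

Denominator factor (σ + 2/5): pole of order 1 at -2/5, modulus 2/5.
Denominator factor (σ**2 + σ/8 - 3/2): discriminant 385/64, real irrational roots -1/16 + (1/16)*sqrt(385) and -1/16 - (1/16)*sqrt(385); poles of order 1, moduli -1/16 + (1/16)*sqrt(385) and 1/16 + (1/16)*sqrt(385).
The radius of convergence is the smallest modulus among the singular points: 2/5.
The factor σ**2 + σ/8 - 3/2 splits as (σ - a)(σ - a') with a = -1/16 - (1/16)*sqrt(385), a' = -1/16 + (1/16)*sqrt(385). At the order-1 pole a set g(σ) = (σ - a)*f(σ) = [-21/(16*(σ + 2/5))] / (σ - a').
Simple pole: residue = g(a) at a = -1/16 - (1/16)*sqrt(385), which is -525/1112 - (81/12232)*sqrt(385).
At the order-1 pole -2/5 set g(σ) = (σ - (-2/5))*f(σ) = -21/(16*(σ**2 + σ/8 - 3/2)).
Simple pole: residue = g(a) at a = -2/5, which is 525/556.
The factor σ**2 + σ/8 - 3/2 splits as (σ - a)(σ - a') with a = -1/16 + (1/16)*sqrt(385), a' = -1/16 - (1/16)*sqrt(385). At the order-1 pole a set g(σ) = (σ - a)*f(σ) = [-21/(16*(σ + 2/5))] / (σ - a').
Simple pole: residue = g(a) at a = -1/16 + (1/16)*sqrt(385), which is -525/1112 + (81/12232)*sqrt(385).
List the singular points by increasing real part (a conjugate pair: the negative imaginary part first).

Radius of convergence at 0: 2/5.
At -1/16 - (1/16)*sqrt(385): a pole of order 1; residue -525/1112 - (81/12232)*sqrt(385).
At -2/5: a pole of order 1; residue 525/556.
At -1/16 + (1/16)*sqrt(385): a pole of order 1; residue -525/1112 + (81/12232)*sqrt(385).


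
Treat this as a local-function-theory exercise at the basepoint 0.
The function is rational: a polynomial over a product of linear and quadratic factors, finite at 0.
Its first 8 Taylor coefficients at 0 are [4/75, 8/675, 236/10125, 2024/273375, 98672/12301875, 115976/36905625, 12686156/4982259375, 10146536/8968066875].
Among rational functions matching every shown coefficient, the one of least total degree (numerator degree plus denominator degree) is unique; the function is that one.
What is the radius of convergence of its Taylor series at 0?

No rational of total degree below 4 reproduces all 8 coefficients; solving the [0/4] Pade equations on them gives f(κ) = 4/(3*(κ**2 + 5*κ/9 - 5)**2), whose expansion matches every shown term.
Denominator factor (κ**2 + 5*κ/9 - 5)^2: discriminant 1645/81, real irrational roots -5/18 + (1/18)*sqrt(1645) and -5/18 - (1/18)*sqrt(1645); poles of order 2, moduli -5/18 + (1/18)*sqrt(1645) and 5/18 + (1/18)*sqrt(1645).
The radius of convergence is the smallest modulus among the singular points: -5/18 + (1/18)*sqrt(1645).

The radius of convergence is -5/18 + (1/18)*sqrt(1645).


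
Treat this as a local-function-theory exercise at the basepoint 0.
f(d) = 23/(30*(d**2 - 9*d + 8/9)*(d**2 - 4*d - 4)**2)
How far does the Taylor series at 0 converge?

The radius of convergence is 9/2 - (1/6)*sqrt(697).

Denominator factor (d**2 - 9*d + 8/9): discriminant 697/9, real irrational roots 9/2 + (1/6)*sqrt(697) and 9/2 - (1/6)*sqrt(697); poles of order 1, moduli 9/2 + (1/6)*sqrt(697) and 9/2 - (1/6)*sqrt(697).
Denominator factor (d**2 - 4*d - 4)^2: discriminant 32, real irrational roots 2 + (2)*sqrt(2) and 2 - (2)*sqrt(2); poles of order 2, moduli 2 + (2)*sqrt(2) and -2 + (2)*sqrt(2).
The radius of convergence is the smallest modulus among the singular points: 9/2 - (1/6)*sqrt(697).


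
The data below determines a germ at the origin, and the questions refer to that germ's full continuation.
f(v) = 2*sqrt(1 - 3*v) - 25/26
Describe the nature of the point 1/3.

The point is an algebraic (square-root) branch point.

The term (2)*sqrt(1 - v/(1/3)) has argument 1 - 1/3/(1/3) = 0 at 1/3: a square-root (algebraic, two-sheeted) branch point; the remaining terms are analytic or single-valued there.


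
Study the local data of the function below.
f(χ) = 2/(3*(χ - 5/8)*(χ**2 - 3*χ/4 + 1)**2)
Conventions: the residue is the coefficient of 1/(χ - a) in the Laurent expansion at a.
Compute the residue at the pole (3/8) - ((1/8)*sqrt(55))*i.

The residue is (-4096/10443) - ((692224/31590075)*sqrt(55))*i.

The factor χ**2 - 3*χ/4 + 1 splits as (χ - a)(χ - a') with a = (3/8) - ((1/8)*sqrt(55))*i, a' = (3/8) + ((1/8)*sqrt(55))*i. At the order-2 pole a set g(χ) = (χ - a)^2*f(χ) = [2/(3*(χ - 5/8))] / (χ - a')^2.
Order-2 pole: residue = g'(a); g'((3/8) - ((1/8)*sqrt(55))*i) = (-4096/10443) - ((692224/31590075)*sqrt(55))*i, so the residue is (-4096/10443) - ((692224/31590075)*sqrt(55))*i.


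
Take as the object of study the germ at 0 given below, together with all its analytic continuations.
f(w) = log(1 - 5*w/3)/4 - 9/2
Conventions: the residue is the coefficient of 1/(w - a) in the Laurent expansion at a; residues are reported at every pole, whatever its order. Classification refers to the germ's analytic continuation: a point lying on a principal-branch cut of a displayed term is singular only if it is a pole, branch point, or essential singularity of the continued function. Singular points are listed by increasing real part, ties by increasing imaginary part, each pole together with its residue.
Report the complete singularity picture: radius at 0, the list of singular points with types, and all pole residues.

Radius of convergence at 0: 3/5.
At 3/5: a logarithmic branch point.

Branch term (1/4)*log(1 - w/(3/5)): its argument vanishes at w = 3/5, a logarithmic branch point, modulus 3/5.
The radius of convergence is the smallest modulus among the singular points: 3/5.


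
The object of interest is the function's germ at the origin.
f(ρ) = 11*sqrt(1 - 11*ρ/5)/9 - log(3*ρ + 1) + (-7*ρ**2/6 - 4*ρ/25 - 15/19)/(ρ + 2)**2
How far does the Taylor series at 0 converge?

Denominator factor (ρ + 2)^2: pole of order 2 at -2, modulus 2.
Branch term (11/9)*sqrt(1 - ρ/(5/11)): its argument vanishes at ρ = 5/11, a square-root branch point, modulus 5/11.
Branch term (-1)*log(1 - ρ/(-1/3)): its argument vanishes at ρ = -1/3, a logarithmic branch point, modulus 1/3.
The radius of convergence is the smallest modulus among the singular points: 1/3.

The radius of convergence is 1/3.


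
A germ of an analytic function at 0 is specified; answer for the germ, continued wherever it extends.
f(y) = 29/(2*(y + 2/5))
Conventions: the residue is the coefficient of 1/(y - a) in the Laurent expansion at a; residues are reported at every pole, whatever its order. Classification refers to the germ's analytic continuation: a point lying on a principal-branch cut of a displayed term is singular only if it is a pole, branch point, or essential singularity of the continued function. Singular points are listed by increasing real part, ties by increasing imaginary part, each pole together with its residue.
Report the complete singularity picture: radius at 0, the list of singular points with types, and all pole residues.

Radius of convergence at 0: 2/5.
At -2/5: a pole of order 1; residue 29/2.

Denominator factor (y + 2/5): pole of order 1 at -2/5, modulus 2/5.
The radius of convergence is the smallest modulus among the singular points: 2/5.
At the order-1 pole -2/5 set g(y) = (y - (-2/5))*f(y) = 29/2.
Simple pole: residue = g(a) at a = -2/5, which is 29/2.


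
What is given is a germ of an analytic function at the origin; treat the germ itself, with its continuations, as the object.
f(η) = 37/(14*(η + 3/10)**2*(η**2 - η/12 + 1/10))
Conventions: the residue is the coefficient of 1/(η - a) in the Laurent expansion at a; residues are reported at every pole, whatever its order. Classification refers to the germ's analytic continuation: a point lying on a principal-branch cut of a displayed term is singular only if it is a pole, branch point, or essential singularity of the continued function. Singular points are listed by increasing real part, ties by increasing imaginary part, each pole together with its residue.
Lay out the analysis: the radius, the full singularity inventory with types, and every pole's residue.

Radius of convergence at 0: 3/10.
At -3/10: a pole of order 2; residue 1517000/38829.
At (1/24) - ((1/120)*sqrt(1415))*i: a pole of order 1; residue (-758500/38829) + ((70300/1569801)*sqrt(1415))*i.
At (1/24) + ((1/120)*sqrt(1415))*i: a pole of order 1; residue (-758500/38829) - ((70300/1569801)*sqrt(1415))*i.


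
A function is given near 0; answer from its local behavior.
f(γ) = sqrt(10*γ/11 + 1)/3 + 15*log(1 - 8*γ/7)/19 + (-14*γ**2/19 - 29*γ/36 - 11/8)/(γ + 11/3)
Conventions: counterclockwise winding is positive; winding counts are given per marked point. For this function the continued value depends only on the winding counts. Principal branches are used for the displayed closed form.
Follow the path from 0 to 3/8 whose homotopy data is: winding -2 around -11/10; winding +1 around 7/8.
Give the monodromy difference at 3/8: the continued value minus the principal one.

Continued minus principal equals (30/19)*pi*i.

The rational part is single-valued and drops out of the difference; each branch term changes only by its own monodromy.
(15/19)*log(1 - γ/(7/8)): each positive loop around 7/8 adds 2*pi*i to the log, so winding +1 contributes (15/19)*(1)*2*pi*i = (30/19)*pi*i.
(1/3)*sqrt(1 - γ/(-11/10)): winding -2 is even, the square root returns to the same sheet, contribution 0.
Summing the contributions at γ = 3/8 gives (30/19)*pi*i.


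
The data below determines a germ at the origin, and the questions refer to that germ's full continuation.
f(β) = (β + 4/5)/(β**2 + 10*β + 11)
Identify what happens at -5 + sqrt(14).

The denominator factor β**2 + 10*β + 11 vanishes at -5 + sqrt(14) and appears to the power 1; the numerator there equals -21/5 + sqrt(14), nonzero, and no other factor vanishes.
Hence a pole whose order is the multiplicity, 1.

The point is a pole of order 1.


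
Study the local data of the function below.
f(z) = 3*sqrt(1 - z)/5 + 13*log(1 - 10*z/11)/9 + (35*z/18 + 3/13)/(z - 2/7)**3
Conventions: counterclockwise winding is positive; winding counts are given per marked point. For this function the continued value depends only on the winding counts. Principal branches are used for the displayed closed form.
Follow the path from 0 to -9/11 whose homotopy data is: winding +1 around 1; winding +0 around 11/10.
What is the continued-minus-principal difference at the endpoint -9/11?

The rational part is single-valued and drops out of the difference; each branch term changes only by its own monodromy.
(3/5)*sqrt(1 - z/(1)): winding +1 is odd, the square root flips sign, contributing -2*(3/5)*sqrt(1 - (-9/11)/(1)) = -2*(3/5)*sqrt(20/11) = -(12/55)*sqrt(55).
(13/9)*log(1 - z/(11/10)): winding 0 around 11/10, so this term returns to its principal value, contribution 0.
Summing the contributions at z = -9/11 gives -(12/55)*sqrt(55).

Continued minus principal equals -(12/55)*sqrt(55).


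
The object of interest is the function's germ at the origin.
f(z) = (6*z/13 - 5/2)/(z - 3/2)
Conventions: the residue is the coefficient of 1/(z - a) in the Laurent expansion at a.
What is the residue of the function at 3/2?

The residue is -47/26.

At the order-1 pole 3/2 set g(z) = (z - (3/2))*f(z) = 6*z/13 - 5/2.
Simple pole: residue = g(a) at a = 3/2, which is -47/26.


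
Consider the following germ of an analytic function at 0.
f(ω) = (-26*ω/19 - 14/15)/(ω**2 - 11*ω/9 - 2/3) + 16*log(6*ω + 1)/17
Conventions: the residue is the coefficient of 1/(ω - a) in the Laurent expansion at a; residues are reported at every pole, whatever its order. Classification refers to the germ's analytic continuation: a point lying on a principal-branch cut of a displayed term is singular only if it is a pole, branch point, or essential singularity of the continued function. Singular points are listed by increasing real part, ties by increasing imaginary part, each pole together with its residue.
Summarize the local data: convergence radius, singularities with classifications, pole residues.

Radius of convergence at 0: 1/6.
At 11/18 - (1/18)*sqrt(337): a pole of order 1; residue -13/19 + (1513/32015)*sqrt(337).
At -1/6: a logarithmic branch point.
At 11/18 + (1/18)*sqrt(337): a pole of order 1; residue -13/19 - (1513/32015)*sqrt(337).

Denominator factor (ω**2 - 11*ω/9 - 2/3): discriminant 337/81, real irrational roots 11/18 + (1/18)*sqrt(337) and 11/18 - (1/18)*sqrt(337); poles of order 1, moduli 11/18 + (1/18)*sqrt(337) and -11/18 + (1/18)*sqrt(337).
Branch term (16/17)*log(1 - ω/(-1/6)): its argument vanishes at ω = -1/6, a logarithmic branch point, modulus 1/6.
The radius of convergence is the smallest modulus among the singular points: 1/6.
The branch term is analytic at 11/18 - (1/18)*sqrt(337) and contributes nothing to the residue; only the rational part matters.
The factor ω**2 - 11*ω/9 - 2/3 splits as (ω - a)(ω - a') with a = 11/18 - (1/18)*sqrt(337), a' = 11/18 + (1/18)*sqrt(337). At the order-1 pole a set g(ω) = (ω - a)*(rational part) = [-26*ω/19 - 14/15] / (ω - a').
Simple pole: residue = g(a) at a = 11/18 - (1/18)*sqrt(337), which is -13/19 + (1513/32015)*sqrt(337).
The branch term is analytic at 11/18 + (1/18)*sqrt(337) and contributes nothing to the residue; only the rational part matters.
The factor ω**2 - 11*ω/9 - 2/3 splits as (ω - a)(ω - a') with a = 11/18 + (1/18)*sqrt(337), a' = 11/18 - (1/18)*sqrt(337). At the order-1 pole a set g(ω) = (ω - a)*(rational part) = [-26*ω/19 - 14/15] / (ω - a').
Simple pole: residue = g(a) at a = 11/18 + (1/18)*sqrt(337), which is -13/19 - (1513/32015)*sqrt(337).
List the singular points by increasing real part (a conjugate pair: the negative imaginary part first).


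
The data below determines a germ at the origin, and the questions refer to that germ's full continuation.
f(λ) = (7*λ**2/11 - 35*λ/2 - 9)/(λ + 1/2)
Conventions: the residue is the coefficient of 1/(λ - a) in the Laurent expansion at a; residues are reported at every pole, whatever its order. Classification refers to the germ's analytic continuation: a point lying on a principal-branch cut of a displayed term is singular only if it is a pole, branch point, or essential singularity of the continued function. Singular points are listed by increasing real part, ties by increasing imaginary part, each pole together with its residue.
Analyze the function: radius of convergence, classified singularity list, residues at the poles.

Radius of convergence at 0: 1/2.
At -1/2: a pole of order 1; residue -1/11.

Denominator factor (λ + 1/2): pole of order 1 at -1/2, modulus 1/2.
The radius of convergence is the smallest modulus among the singular points: 1/2.
At the order-1 pole -1/2 set g(λ) = (λ - (-1/2))*f(λ) = 7*λ**2/11 - 35*λ/2 - 9.
Simple pole: residue = g(a) at a = -1/2, which is -1/11.


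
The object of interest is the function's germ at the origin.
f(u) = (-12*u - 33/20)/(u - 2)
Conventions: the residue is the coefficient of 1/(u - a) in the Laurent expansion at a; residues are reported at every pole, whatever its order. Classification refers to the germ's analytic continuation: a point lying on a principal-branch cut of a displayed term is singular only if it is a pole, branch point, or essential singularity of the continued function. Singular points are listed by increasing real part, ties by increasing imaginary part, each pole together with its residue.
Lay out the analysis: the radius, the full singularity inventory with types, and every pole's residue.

Denominator factor (u - 2): pole of order 1 at 2, modulus 2.
The radius of convergence is the smallest modulus among the singular points: 2.
At the order-1 pole 2 set g(u) = (u - (2))*f(u) = -12*u - 33/20.
Simple pole: residue = g(a) at a = 2, which is -513/20.

Radius of convergence at 0: 2.
At 2: a pole of order 1; residue -513/20.


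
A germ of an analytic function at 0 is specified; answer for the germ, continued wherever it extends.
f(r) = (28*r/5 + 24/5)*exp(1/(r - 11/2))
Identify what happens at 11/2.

The point is an essential singularity.

The exponent 1/(r - (11/2)) has a pole at 11/2, so exp(1/(r - (11/2))) takes every nonzero value near it: an essential singularity (not a pole of any order).


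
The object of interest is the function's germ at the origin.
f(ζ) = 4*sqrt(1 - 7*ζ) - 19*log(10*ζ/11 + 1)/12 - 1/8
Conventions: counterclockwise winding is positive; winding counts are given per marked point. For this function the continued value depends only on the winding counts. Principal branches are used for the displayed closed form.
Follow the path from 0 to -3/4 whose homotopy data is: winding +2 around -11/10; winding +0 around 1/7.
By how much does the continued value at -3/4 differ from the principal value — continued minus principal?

Continued minus principal equals -(19/3)*pi*i.

The rational part is single-valued and drops out of the difference; each branch term changes only by its own monodromy.
(4)*sqrt(1 - ζ/(1/7)): winding +0 is even, the square root returns to the same sheet, contribution 0.
(-19/12)*log(1 - ζ/(-11/10)): each positive loop around -11/10 adds 2*pi*i to the log, so winding +2 contributes (-19/12)*(2)*2*pi*i = -(19/3)*pi*i.
Summing the contributions at ζ = -3/4 gives -(19/3)*pi*i.


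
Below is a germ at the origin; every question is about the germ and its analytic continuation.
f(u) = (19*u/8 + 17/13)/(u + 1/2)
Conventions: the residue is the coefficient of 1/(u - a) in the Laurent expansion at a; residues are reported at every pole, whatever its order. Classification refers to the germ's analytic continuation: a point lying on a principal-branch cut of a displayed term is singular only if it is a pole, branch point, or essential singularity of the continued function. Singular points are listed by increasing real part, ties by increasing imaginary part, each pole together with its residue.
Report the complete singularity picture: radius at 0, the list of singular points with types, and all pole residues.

Radius of convergence at 0: 1/2.
At -1/2: a pole of order 1; residue 25/208.

Denominator factor (u + 1/2): pole of order 1 at -1/2, modulus 1/2.
The radius of convergence is the smallest modulus among the singular points: 1/2.
At the order-1 pole -1/2 set g(u) = (u - (-1/2))*f(u) = 19*u/8 + 17/13.
Simple pole: residue = g(a) at a = -1/2, which is 25/208.


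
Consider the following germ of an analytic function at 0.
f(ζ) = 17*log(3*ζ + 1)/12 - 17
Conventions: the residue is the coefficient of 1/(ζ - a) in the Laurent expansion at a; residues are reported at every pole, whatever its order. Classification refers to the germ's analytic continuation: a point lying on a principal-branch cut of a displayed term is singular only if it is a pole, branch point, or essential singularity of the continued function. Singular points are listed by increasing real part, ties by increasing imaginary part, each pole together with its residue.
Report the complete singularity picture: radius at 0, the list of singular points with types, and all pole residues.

Branch term (17/12)*log(1 - ζ/(-1/3)): its argument vanishes at ζ = -1/3, a logarithmic branch point, modulus 1/3.
The radius of convergence is the smallest modulus among the singular points: 1/3.

Radius of convergence at 0: 1/3.
At -1/3: a logarithmic branch point.


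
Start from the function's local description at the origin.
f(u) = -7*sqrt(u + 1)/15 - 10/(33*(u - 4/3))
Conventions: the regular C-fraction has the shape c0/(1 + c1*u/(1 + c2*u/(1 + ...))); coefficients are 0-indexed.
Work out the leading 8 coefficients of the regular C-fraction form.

Taylor coefficients (expand at 0): a_0 = -79/330, a_1 = -83/1320, a_2 = 983/5280, a_3 = 1409/21120, a_4 = 1523/16896, a_5 = 13913/337920, a_6 = 22537/450560, a_7 = 41123/1802240.
c0 = a_0 = -79/330. Peel one level at a time: if S = 1 + c*u/S' with S'(0) = 1, then c is the u-coefficient of S and S' = c*u/(S - 1).
S_1 = c0/f = 1 + (-83/316)*u + (42273/49928)*u^2 + ...; c1 = -83/316.
S_2 = c1*u/(S_1 - 1) = 1 + (42273/13114)*u + (270809/27556)*u^2 + ...; c2 = 42273/13114.
S_3 = c2*u/(S_2 - 1) = 1 + (-277843/91134)*u + (-694015/602802)*u^2 + ...; c3 = -277843/91134.
S_4 = c3*u/(S_3 - 1) = 1 + (-729155/1930833)*u + (3516793/98954312)*u^2 + ...; c4 = -729155/1930833.
S_5 = c4*u/(S_4 - 1) = 1 + (3323097/35310680)*u + (-2247057/50400800)*u^2 + ...; c5 = 3323097/35310680.
S_6 = c5*u/(S_5 - 1) = 1 + (14395081/30386060)*u + (-978714277/16414186432)*u^2 + ...; c6 = 14395081/30386060.
S_7 = c6*u/(S_6 - 1) = 1 + (349242655/2774792048)*u + ...; c7 = 349242655/2774792048.

The regular C-fraction coefficients are [-79/330, -83/316, 42273/13114, -277843/91134, -729155/1930833, 3323097/35310680, 14395081/30386060, 349242655/2774792048].


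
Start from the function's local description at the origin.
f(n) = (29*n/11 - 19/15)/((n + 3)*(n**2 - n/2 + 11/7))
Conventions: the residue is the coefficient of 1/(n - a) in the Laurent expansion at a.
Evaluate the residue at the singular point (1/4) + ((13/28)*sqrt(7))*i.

The residue is (10598/27885) - ((712/27885)*sqrt(7))*i.

The factor n**2 - n/2 + 11/7 splits as (n - a)(n - a') with a = (1/4) + ((13/28)*sqrt(7))*i, a' = (1/4) - ((13/28)*sqrt(7))*i. At the order-1 pole a set g(n) = (n - a)*f(n) = [(29*n/11 - 19/15)/(n + 3)] / (n - a').
Simple pole: residue = g(a) at a = (1/4) + ((13/28)*sqrt(7))*i, which is (10598/27885) - ((712/27885)*sqrt(7))*i.


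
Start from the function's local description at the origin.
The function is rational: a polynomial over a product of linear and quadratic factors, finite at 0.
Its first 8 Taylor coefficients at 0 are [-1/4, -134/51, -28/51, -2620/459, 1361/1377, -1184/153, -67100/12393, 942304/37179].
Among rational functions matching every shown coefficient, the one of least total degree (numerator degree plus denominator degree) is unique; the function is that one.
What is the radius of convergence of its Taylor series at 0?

No rational of total degree below 6 reproduces all 8 coefficients; solving the [2/4] Pade equations on them gives f(ρ) = (-7*ρ**2/4 - 14*ρ/17 - 1/16)/(ρ**2 - 2*ρ/3 - 1/2)**2, whose expansion matches every shown term.
Denominator factor (ρ**2 - 2*ρ/3 - 1/2)^2: discriminant 22/9, real irrational roots 1/3 + (1/6)*sqrt(22) and 1/3 - (1/6)*sqrt(22); poles of order 2, moduli 1/3 + (1/6)*sqrt(22) and -1/3 + (1/6)*sqrt(22).
The radius of convergence is the smallest modulus among the singular points: -1/3 + (1/6)*sqrt(22).

The radius of convergence is -1/3 + (1/6)*sqrt(22).
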